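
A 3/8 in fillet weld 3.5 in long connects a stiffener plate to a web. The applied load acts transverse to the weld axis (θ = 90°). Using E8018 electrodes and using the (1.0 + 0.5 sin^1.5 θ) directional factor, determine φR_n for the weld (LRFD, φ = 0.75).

E80XX → F_EXX = 80 ksi.
t_e = 0.707 × 0.375 = 0.2651 in; A_we = 0.2651 × 3.5 = 0.9279 in².
Directional factor: 1.0 + 0.5 sin^1.5(90°) = 1.5.
F_nw = 0.6 × 80 × 1.5 = 72 ksi.
φR_n = 0.75 × 72 × 0.9279 = 50.11 kips.

φR_n ≈ 50.1 kips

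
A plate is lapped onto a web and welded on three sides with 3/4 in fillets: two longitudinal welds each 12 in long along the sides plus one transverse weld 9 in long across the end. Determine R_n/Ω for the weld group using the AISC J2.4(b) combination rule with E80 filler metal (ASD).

E80XX → F_EXX = 80 ksi.
t_e = 0.707 × 0.75 = 0.5302 in.
R_nwl = 0.6 × 80 × 0.5302 × 24 = 610.8 kips (longitudinal, 2 welds).
R_nwt = 0.6 × 80 × 0.5302 × 9 = 229.1 kips (transverse, base value).
(i) R_nwl + R_nwt = 839.9 kips; (ii) 0.85 R_nwl + 1.5 R_nwt = 862.8 kips.
R_n = max = 862.8 kips [governs: (ii)]; R_n/Ω = 431.4 kips.

R_n/Ω ≈ 431 kips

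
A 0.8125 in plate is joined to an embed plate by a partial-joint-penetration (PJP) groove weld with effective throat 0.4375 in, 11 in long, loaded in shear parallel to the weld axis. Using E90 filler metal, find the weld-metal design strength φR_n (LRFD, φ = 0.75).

φR_n ≈ 195 kips

E90XX → F_EXX = 90 ksi.
Effective throat (given) t_e = 0.4375 in.
A_we = 0.4375 × 11 = 4.812 in².
F_nw = 0.6 F_EXX = 54 ksi.
φR_n = 0.75 × 54 × 4.812 = 194.9 kips.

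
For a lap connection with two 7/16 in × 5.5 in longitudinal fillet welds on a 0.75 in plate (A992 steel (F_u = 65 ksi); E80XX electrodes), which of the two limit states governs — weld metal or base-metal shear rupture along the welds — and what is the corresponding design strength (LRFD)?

φR_n ≈ 122 kip (weld metal governs)

E80XX → F_EXX = 80 ksi.
t_e = 0.707 × 0.4375 = 0.3093 in; L = 11 in.
Weld metal: φR_n = 0.75 × 0.6 × 80 × 0.3093 × 11 = 122.5 kip.
Base metal (shear rupture): φR_n = 0.75 × 0.6 × 65 × 0.75 × 11 = 241.3 kip.
Governing: weld metal.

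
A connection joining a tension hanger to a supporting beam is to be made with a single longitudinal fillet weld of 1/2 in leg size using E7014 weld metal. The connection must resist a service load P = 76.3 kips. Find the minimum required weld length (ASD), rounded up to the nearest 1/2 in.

L = 10.5 in

E70XX → F_EXX = 70 ksi.
Throat t_e = 0.707 × 0.5 = 0.3535 in.
r_n/Ω = (0.6 × 70 × 0.3535) / 2.0 = 7.423 kip/in.
L_req = P / (r_n/Ω) = 76.3 / 7.423 = 10.28 in total.
Round up → use L = 10.5 in.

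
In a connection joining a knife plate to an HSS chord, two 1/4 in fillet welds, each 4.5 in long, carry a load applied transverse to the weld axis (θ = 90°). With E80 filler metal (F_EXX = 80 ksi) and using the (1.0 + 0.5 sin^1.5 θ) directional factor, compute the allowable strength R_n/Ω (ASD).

R_n/Ω ≈ 57.3 kips

t_e = 0.707 × 0.25 = 0.1767 in; A_we = 0.1767 × 9 = 1.591 in².
Directional factor: 1.0 + 0.5 sin^1.5(90°) = 1.5.
F_nw = 0.6 × 80 × 1.5 = 72 ksi.
R_n/Ω = (72 × 1.591) / 2.0 = 57.27 kips.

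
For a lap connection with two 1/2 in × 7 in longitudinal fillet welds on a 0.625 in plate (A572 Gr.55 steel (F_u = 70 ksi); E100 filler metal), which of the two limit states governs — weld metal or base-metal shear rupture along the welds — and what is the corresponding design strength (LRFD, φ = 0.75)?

E100XX → F_EXX = 100 ksi.
t_e = 0.707 × 0.5 = 0.3535 in; L = 14 in.
Weld metal: φR_n = 0.75 × 0.6 × 100 × 0.3535 × 14 = 222.7 kips.
Base metal (shear rupture): φR_n = 0.75 × 0.6 × 70 × 0.625 × 14 = 275.6 kips.
Governing: weld metal.

φR_n ≈ 223 kips (weld metal governs)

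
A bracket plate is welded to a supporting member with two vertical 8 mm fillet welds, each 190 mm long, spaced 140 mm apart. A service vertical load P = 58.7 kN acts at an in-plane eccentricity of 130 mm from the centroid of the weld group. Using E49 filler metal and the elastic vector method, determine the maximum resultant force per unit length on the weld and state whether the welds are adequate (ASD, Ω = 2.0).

E49XX → F_EXX = 490 MPa.
Total weld length L_w = 380 mm. Treat welds as unit-width lines.
Polar moment about centroid: J = 2[d³/12 + d(b/2)²] = 2[190³/12 + 190×70²] = 3005000 mm³.
Direct shear f_v = P/L_w = 58.7×10³ / 380 = 154.5 N/mm (vertical).
Torsion M = P·e = 58.7×10³ × 130 = 7631000 N·mm.
Critical point at (x, y) = (70, 95) from centroid. f_tx = M·y/J = 241.2 N/mm; f_ty = M·x/J = 177.8 N/mm.
Resultant f_max = √[f_tx² + (f_v + f_ty)²] = √[241.2² + (154.5 + 177.8)²] = 410.6 N/mm.
Capacity per unit length: r_n/Ω = (1/2.0) × 0.6 × 490 × (0.707 × 8) = 831.4 N/mm.
410.6 ≤ 831.4 → adequate.

f_max ≈ 411 N/mm; adequate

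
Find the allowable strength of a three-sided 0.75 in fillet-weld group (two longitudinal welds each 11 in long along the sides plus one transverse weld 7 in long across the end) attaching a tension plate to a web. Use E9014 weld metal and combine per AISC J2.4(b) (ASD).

E90XX → F_EXX = 90 ksi.
t_e = 0.707 × 0.75 = 0.5302 in.
R_nwl = 0.6 × 90 × 0.5302 × 22 = 629.9 kip (longitudinal, 2 welds).
R_nwt = 0.6 × 90 × 0.5302 × 7 = 200.4 kip (transverse, base value).
(i) R_nwl + R_nwt = 830.4 kip; (ii) 0.85 R_nwl + 1.5 R_nwt = 836.1 kip.
R_n = max = 836.1 kip [governs: (ii)]; R_n/Ω = 418 kip.

R_n/Ω ≈ 418 kip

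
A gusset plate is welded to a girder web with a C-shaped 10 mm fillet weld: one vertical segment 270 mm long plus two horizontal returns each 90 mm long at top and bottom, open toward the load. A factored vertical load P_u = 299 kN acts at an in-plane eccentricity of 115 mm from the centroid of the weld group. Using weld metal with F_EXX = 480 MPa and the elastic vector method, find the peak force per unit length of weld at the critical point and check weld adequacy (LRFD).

Total weld length L_w = 450 mm. Treat welds as unit-width lines.
Centroid: x̄ = 2×90×45 / 450 = 18 mm from the vertical weld.
Polar moment about centroid: J = I_x + I_y = [270³/12 + 2×90×135²] + [270×18² + 2(90³/12 + 90×27²)] = 5261000 mm³.
Direct shear f_v = P/L_w = 299×10³ / 450 = 664.4 N/mm (vertical).
Torsion M = P·e = 299×10³ × 115 = 34385000 N·mm.
Critical point at (x, y) = (72, 135) from centroid. f_tx = M·y/J = 882.3 N/mm; f_ty = M·x/J = 470.6 N/mm.
Resultant f_max = √[f_tx² + (f_v + f_ty)²] = √[882.3² + (664.4 + 470.6)²] = 1438 N/mm.
Capacity per unit length: φr_n = 0.75 × 0.6 × 480 × (0.707 × 10) = 1527 N/mm.
1438 ≤ 1527 → adequate.

f_max ≈ 1440 N/mm; adequate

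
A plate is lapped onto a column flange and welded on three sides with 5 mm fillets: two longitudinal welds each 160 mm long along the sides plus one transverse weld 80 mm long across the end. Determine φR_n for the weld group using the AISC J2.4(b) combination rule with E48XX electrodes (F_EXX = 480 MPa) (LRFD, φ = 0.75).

t_e = 0.707 × 5 = 3.535 mm.
R_nwl = 0.6 × 480 × 3.535 × 320 × 10⁻³ = 325.8 kN (longitudinal, 2 welds).
R_nwt = 0.6 × 480 × 3.535 × 80 × 10⁻³ = 81.45 kN (transverse, base value).
(i) R_nwl + R_nwt = 407.2 kN; (ii) 0.85 R_nwl + 1.5 R_nwt = 399.1 kN.
R_n = max = 407.2 kN [governs: (i)]; φR_n = 305.4 kN.

φR_n ≈ 305 kN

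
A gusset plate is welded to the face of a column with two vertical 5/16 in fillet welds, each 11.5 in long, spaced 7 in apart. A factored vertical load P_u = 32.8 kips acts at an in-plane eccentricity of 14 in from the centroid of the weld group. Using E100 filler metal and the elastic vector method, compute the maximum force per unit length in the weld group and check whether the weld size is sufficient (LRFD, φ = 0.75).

f_max ≈ 6.63 kip/in; adequate

E100XX → F_EXX = 100 ksi.
Total weld length L_w = 23 in. Treat welds as unit-width lines.
Polar moment about centroid: J = 2[d³/12 + d(b/2)²] = 2[11.5³/12 + 11.5×3.5²] = 535.2 in³.
Direct shear f_v = P/L_w = 32.8 / 23 = 1.426 kip/in (vertical).
Torsion M = P·e = 32.8 × 14 = 459.2 kip·in.
Critical point at (x, y) = (3.5, 5.75) from centroid. f_tx = M·y/J = 4.933 kip/in; f_ty = M·x/J = 3.003 kip/in.
Resultant f_max = √[f_tx² + (f_v + f_ty)²] = √[4.933² + (1.426 + 3.003)²] = 6.63 kip/in.
Capacity per unit length: φr_n = 0.75 × 0.6 × 100 × (0.707 × 0.3125) = 9.942 kip/in.
6.63 ≤ 9.942 → adequate.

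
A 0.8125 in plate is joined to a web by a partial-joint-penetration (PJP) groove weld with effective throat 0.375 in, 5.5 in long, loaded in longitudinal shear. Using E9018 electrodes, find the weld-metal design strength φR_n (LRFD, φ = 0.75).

E90XX → F_EXX = 90 ksi.
Effective throat (given) t_e = 0.375 in.
A_we = 0.375 × 5.5 = 2.062 in².
F_nw = 0.6 F_EXX = 54 ksi.
φR_n = 0.75 × 54 × 2.062 = 83.53 kip.

φR_n ≈ 83.5 kip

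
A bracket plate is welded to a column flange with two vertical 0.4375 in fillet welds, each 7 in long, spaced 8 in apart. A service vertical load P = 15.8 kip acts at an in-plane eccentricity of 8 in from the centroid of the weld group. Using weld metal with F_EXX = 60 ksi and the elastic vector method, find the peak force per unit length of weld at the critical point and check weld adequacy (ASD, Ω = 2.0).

f_max ≈ 3.32 kip/in; adequate

Total weld length L_w = 14 in. Treat welds as unit-width lines.
Polar moment about centroid: J = 2[d³/12 + d(b/2)²] = 2[7³/12 + 7×4²] = 281.2 in³.
Direct shear f_v = P/L_w = 15.8 / 14 = 1.129 kip/in (vertical).
Torsion M = P·e = 15.8 × 8 = 126.4 kip·in.
Critical point at (x, y) = (4, 3.5) from centroid. f_tx = M·y/J = 1.573 kip/in; f_ty = M·x/J = 1.798 kip/in.
Resultant f_max = √[f_tx² + (f_v + f_ty)²] = √[1.573² + (1.129 + 1.798)²] = 3.323 kip/in.
Capacity per unit length: r_n/Ω = (1/2.0) × 0.6 × 60 × (0.707 × 0.4375) = 5.568 kip/in.
3.323 ≤ 5.568 → adequate.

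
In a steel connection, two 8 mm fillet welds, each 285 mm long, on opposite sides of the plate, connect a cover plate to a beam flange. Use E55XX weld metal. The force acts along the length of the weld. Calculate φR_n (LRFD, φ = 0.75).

E55XX → F_EXX = 550 MPa.
Effective throat t_e = 0.707 × 8 = 5.656 mm.
Total length L = 570 mm; A_we = 5.656 × 570 = 3224 mm².
F_nw = 0.6 F_EXX = 0.6 × 550 = 330 MPa.
φR_n = 0.75 × 330 × 3224 × 10⁻³ = 797.9 kN.

φR_n ≈ 798 kN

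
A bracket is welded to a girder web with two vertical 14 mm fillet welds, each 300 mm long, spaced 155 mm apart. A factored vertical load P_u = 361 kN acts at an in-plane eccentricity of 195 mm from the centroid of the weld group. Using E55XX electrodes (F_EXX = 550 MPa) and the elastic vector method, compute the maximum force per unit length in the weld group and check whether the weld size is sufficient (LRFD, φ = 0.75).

f_max ≈ 1820 N/mm; adequate

Total weld length L_w = 600 mm. Treat welds as unit-width lines.
Polar moment about centroid: J = 2[d³/12 + d(b/2)²] = 2[300³/12 + 300×77.5²] = 8104000 mm³.
Direct shear f_v = P/L_w = 361×10³ / 600 = 601.7 N/mm (vertical).
Torsion M = P·e = 361×10³ × 195 = 70395000 N·mm.
Critical point at (x, y) = (77.5, 150) from centroid. f_tx = M·y/J = 1303 N/mm; f_ty = M·x/J = 673.2 N/mm.
Resultant f_max = √[f_tx² + (f_v + f_ty)²] = √[1303² + (601.7 + 673.2)²] = 1823 N/mm.
Capacity per unit length: φr_n = 0.75 × 0.6 × 550 × (0.707 × 14) = 2450 N/mm.
1823 ≤ 2450 → adequate.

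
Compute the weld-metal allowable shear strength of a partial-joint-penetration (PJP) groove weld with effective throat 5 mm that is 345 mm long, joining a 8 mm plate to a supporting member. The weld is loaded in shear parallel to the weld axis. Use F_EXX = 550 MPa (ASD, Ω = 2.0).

R_n/Ω ≈ 285 kN

Effective throat (given) t_e = 5 mm.
A_we = 5 × 345 = 1725 mm².
F_nw = 0.6 F_EXX = 330 MPa.
R_n/Ω = (330 × 1725) / 2.0 × 10⁻³ = 284.6 kN.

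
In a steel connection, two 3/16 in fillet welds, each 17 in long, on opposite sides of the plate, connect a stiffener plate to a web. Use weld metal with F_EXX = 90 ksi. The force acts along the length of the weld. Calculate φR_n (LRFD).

φR_n ≈ 183 kip

Effective throat t_e = 0.707 × 0.1875 = 0.1326 in.
Total length L = 34 in; A_we = 0.1326 × 34 = 4.507 in².
F_nw = 0.6 F_EXX = 0.6 × 90 = 54 ksi.
φR_n = 0.75 × 54 × 4.507 = 182.5 kip.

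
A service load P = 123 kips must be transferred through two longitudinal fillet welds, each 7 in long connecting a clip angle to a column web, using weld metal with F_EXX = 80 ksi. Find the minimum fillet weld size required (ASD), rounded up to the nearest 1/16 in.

Total weld length L = 14 in.
Required throat t_e = P × Ω / (0.6 F_EXX × L) = 123 × 2.0 / (0.6 × 80 × 14) = 0.3661 in.
Required leg w = t_e / 0.707 = 0.5178 in → use 9/16 in.

w = 9/16 in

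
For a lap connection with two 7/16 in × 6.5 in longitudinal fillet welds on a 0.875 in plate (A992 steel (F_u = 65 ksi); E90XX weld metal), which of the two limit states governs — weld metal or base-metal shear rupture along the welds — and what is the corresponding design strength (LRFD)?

φR_n ≈ 163 kip (weld metal governs)

E90XX → F_EXX = 90 ksi.
t_e = 0.707 × 0.4375 = 0.3093 in; L = 13 in.
Weld metal: φR_n = 0.75 × 0.6 × 90 × 0.3093 × 13 = 162.9 kip.
Base metal (shear rupture): φR_n = 0.75 × 0.6 × 65 × 0.875 × 13 = 332.7 kip.
Governing: weld metal.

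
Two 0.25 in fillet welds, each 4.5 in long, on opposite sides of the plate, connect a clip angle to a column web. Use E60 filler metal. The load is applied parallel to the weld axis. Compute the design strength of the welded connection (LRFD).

φR_n ≈ 43 kip

E60XX → F_EXX = 60 ksi.
Effective throat t_e = 0.707 × 0.25 = 0.1767 in.
Total length L = 9 in; A_we = 0.1767 × 9 = 1.591 in².
F_nw = 0.6 F_EXX = 0.6 × 60 = 36 ksi.
φR_n = 0.75 × 36 × 1.591 = 42.95 kip.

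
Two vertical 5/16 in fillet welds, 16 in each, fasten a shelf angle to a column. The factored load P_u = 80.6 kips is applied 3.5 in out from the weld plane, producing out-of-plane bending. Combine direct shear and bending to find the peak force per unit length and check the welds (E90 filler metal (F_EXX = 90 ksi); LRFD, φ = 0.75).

f_max ≈ 4.16 kip/in; adequate

L_w = 2 × 16 = 32 in; section modulus (unit throat) S = 2 × L²/6 = 85.33 in².
Direct shear f_v = P/L_w = 80.6/32 = 2.519 kip/in.
Moment M = P × e = 80.6 × 3.5 = 282.1 kip·in; bending f_b = M/S = 3.306 kip/in.
f_max = √(f_v² + f_b²) = √(2.519² + 3.306²) = 4.156 kip/in.
φr_n = 0.75 × 0.6 × 90 × (0.707 × 0.3125) = 8.948 kip/in → adequate.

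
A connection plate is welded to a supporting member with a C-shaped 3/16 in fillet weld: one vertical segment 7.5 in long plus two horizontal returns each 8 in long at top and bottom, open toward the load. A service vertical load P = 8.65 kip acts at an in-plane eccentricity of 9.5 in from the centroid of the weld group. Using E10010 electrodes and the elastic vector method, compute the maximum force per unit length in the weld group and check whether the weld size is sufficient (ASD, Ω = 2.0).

f_max ≈ 1.56 kip/in; adequate

E100XX → F_EXX = 100 ksi.
Total weld length L_w = 23.5 in. Treat welds as unit-width lines.
Centroid: x̄ = 2×8×4 / 23.5 = 2.723 in from the vertical weld.
Polar moment about centroid: J = I_x + I_y = [7.5³/12 + 2×8×3.75²] + [7.5×2.723² + 2(8³/12 + 8×1.277²)] = 427.2 in³.
Direct shear f_v = P/L_w = 8.65 / 23.5 = 0.3681 kip/in (vertical).
Torsion M = P·e = 8.65 × 9.5 = 82.175 kip·in.
Critical point at (x, y) = (5.277, 3.75) from centroid. f_tx = M·y/J = 0.7214 kip/in; f_ty = M·x/J = 1.015 kip/in.
Resultant f_max = √[f_tx² + (f_v + f_ty)²] = √[0.7214² + (0.3681 + 1.015)²] = 1.56 kip/in.
Capacity per unit length: r_n/Ω = (1/2.0) × 0.6 × 100 × (0.707 × 0.1875) = 3.977 kip/in.
1.56 ≤ 3.977 → adequate.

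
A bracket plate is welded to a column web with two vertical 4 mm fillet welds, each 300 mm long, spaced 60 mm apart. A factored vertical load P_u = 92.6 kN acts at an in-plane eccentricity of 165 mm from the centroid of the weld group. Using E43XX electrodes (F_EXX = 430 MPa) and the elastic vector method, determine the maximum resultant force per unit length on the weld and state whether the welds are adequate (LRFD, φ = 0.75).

Total weld length L_w = 600 mm. Treat welds as unit-width lines.
Polar moment about centroid: J = 2[d³/12 + d(b/2)²] = 2[300³/12 + 300×30²] = 5040000 mm³.
Direct shear f_v = P/L_w = 92.6×10³ / 600 = 154.3 N/mm (vertical).
Torsion M = P·e = 92.6×10³ × 165 = 15279000 N·mm.
Critical point at (x, y) = (30, 150) from centroid. f_tx = M·y/J = 454.7 N/mm; f_ty = M·x/J = 90.95 N/mm.
Resultant f_max = √[f_tx² + (f_v + f_ty)²] = √[454.7² + (154.3 + 90.95)²] = 516.7 N/mm.
Capacity per unit length: φr_n = 0.75 × 0.6 × 430 × (0.707 × 4) = 547.2 N/mm.
516.7 ≤ 547.2 → adequate.

f_max ≈ 517 N/mm; adequate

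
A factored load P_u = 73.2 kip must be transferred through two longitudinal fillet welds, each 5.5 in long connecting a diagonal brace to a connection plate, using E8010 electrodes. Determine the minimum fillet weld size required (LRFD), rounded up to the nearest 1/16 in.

E80XX → F_EXX = 80 ksi.
Total weld length L = 11 in.
Required throat t_e = P_u / (φ × 0.6 F_EXX × L) = 73.2 / (0.75 × 0.6 × 80 × 11) = 0.1848 in.
Required leg w = t_e / 0.707 = 0.2615 in → use 5/16 in.

w = 5/16 in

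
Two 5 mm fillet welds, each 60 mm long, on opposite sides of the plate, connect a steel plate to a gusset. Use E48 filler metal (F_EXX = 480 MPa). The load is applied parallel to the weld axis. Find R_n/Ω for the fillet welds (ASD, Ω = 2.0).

R_n/Ω ≈ 61.1 kN

Effective throat t_e = 0.707 × 5 = 3.535 mm.
Total length L = 120 mm; A_we = 3.535 × 120 = 424.2 mm².
F_nw = 0.6 F_EXX = 0.6 × 480 = 288 MPa.
R_n = 288 × 424.2 × 10⁻³ = 122.2 kN; R_n/Ω = 122.2/2.0 = 61.08 kN.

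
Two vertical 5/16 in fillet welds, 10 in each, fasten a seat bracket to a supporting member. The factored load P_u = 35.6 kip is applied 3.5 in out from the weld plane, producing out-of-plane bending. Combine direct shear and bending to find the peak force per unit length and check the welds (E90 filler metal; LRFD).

E90XX → F_EXX = 90 ksi.
L_w = 2 × 10 = 20 in; section modulus (unit throat) S = 2 × L²/6 = 33.33 in².
Direct shear f_v = P/L_w = 35.6/20 = 1.78 kip/in.
Moment M = P × e = 35.6 × 3.5 = 124.6 kip·in; bending f_b = M/S = 3.738 kip/in.
f_max = √(f_v² + f_b²) = √(1.78² + 3.738²) = 4.14 kip/in.
φr_n = 0.75 × 0.6 × 90 × (0.707 × 0.3125) = 8.948 kip/in → adequate.

f_max ≈ 4.14 kip/in; adequate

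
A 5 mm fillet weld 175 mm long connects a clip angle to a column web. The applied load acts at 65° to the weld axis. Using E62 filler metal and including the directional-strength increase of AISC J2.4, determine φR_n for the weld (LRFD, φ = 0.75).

φR_n ≈ 247 kN

E62XX → F_EXX = 620 MPa.
t_e = 0.707 × 5 = 3.535 mm; A_we = 3.535 × 175 = 618.6 mm².
Directional factor: 1.0 + 0.5 sin^1.5(65°) = 1.431.
F_nw = 0.6 × 620 × 1.431 = 532.5 MPa.
φR_n = 0.75 × 532.5 × 618.6 × 10⁻³ = 247.1 kN.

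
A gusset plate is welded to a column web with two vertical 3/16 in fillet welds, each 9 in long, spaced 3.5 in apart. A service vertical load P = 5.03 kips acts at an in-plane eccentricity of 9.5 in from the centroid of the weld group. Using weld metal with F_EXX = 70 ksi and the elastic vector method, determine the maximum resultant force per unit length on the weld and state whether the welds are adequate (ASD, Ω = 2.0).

f_max ≈ 1.43 kip/in; adequate

Total weld length L_w = 18 in. Treat welds as unit-width lines.
Polar moment about centroid: J = 2[d³/12 + d(b/2)²] = 2[9³/12 + 9×1.75²] = 176.6 in³.
Direct shear f_v = P/L_w = 5.03 / 18 = 0.2794 kip/in (vertical).
Torsion M = P·e = 5.03 × 9.5 = 47.785 kip·in.
Critical point at (x, y) = (1.75, 4.5) from centroid. f_tx = M·y/J = 1.217 kip/in; f_ty = M·x/J = 0.4735 kip/in.
Resultant f_max = √[f_tx² + (f_v + f_ty)²] = √[1.217² + (0.2794 + 0.4735)²] = 1.431 kip/in.
Capacity per unit length: r_n/Ω = (1/2.0) × 0.6 × 70 × (0.707 × 0.1875) = 2.784 kip/in.
1.431 ≤ 2.784 → adequate.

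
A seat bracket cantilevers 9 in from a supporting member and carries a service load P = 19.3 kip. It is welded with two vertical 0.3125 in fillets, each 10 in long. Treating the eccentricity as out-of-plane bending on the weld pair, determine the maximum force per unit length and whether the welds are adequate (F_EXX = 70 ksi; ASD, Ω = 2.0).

f_max ≈ 5.3 kip/in; NOT adequate

L_w = 2 × 10 = 20 in; section modulus (unit throat) S = 2 × L²/6 = 33.33 in².
Direct shear f_v = P/L_w = 19.3/20 = 0.965 kip/in.
Moment M = P × e = 19.3 × 9 = 173.7 kip·in; bending f_b = M/S = 5.211 kip/in.
f_max = √(f_v² + f_b²) = √(0.965² + 5.211²) = 5.3 kip/in.
r_n/Ω = (1/2.0) × 0.6 × 70 × (0.707 × 0.3125) = 4.64 kip/in → NOT adequate.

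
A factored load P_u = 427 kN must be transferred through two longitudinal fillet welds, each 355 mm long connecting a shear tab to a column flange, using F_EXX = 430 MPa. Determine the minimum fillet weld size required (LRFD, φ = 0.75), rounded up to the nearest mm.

w = 5 mm

Total weld length L = 710 mm.
Required throat t_e = P_u / (φ × 0.6 F_EXX × L) = 427 / (0.75 × 0.6 × 430 × 710 × 10⁻³) = 3.108 mm.
Required leg w = t_e / 0.707 = 4.396 mm → use 5 mm.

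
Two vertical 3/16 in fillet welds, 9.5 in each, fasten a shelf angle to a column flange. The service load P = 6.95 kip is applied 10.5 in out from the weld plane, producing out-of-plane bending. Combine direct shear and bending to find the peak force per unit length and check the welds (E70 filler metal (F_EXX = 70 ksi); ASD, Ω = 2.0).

L_w = 2 × 9.5 = 19 in; section modulus (unit throat) S = 2 × L²/6 = 30.08 in².
Direct shear f_v = P/L_w = 6.95/19 = 0.3658 kip/in.
Moment M = P × e = 6.95 × 10.5 = 72.975 kip·in; bending f_b = M/S = 2.426 kip/in.
f_max = √(f_v² + f_b²) = √(0.3658² + 2.426²) = 2.453 kip/in.
r_n/Ω = (1/2.0) × 0.6 × 70 × (0.707 × 0.1875) = 2.784 kip/in → adequate.

f_max ≈ 2.45 kip/in; adequate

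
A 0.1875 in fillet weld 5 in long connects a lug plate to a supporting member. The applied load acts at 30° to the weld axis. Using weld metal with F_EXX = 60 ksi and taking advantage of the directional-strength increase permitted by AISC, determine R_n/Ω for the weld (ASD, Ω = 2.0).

R_n/Ω ≈ 14 kips

t_e = 0.707 × 0.1875 = 0.1326 in; A_we = 0.1326 × 5 = 0.6628 in².
Directional factor: 1.0 + 0.5 sin^1.5(30°) = 1.177.
F_nw = 0.6 × 60 × 1.177 = 42.36 ksi.
R_n/Ω = (42.36 × 0.6628) / 2.0 = 14.04 kips.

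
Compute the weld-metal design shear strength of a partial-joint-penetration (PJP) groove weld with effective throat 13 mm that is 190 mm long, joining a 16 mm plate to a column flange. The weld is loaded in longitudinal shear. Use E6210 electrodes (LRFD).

E62XX → F_EXX = 620 MPa.
Effective throat (given) t_e = 13 mm.
A_we = 13 × 190 = 2470 mm².
F_nw = 0.6 F_EXX = 372 MPa.
φR_n = 0.75 × 372 × 2470 × 10⁻³ = 689.1 kN.

φR_n ≈ 689 kN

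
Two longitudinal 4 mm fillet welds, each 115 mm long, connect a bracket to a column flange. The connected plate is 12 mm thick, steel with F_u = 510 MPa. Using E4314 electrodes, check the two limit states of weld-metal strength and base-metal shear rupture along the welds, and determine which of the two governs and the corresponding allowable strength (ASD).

E43XX → F_EXX = 430 MPa.
t_e = 0.707 × 4 = 2.828 mm; L = 230 mm.
Weld metal: R_n/Ω = (1/2.0) × 0.6 × 430 × 2.828 × 230 × 10⁻³ = 83.91 kN.
Base metal (shear rupture): R_n/Ω = (1/2.0) × 0.6 × 510 × 12 × 230 × 10⁻³ = 422.3 kN.
Governing: weld metal.

R_n/Ω ≈ 83.9 kN (weld metal governs)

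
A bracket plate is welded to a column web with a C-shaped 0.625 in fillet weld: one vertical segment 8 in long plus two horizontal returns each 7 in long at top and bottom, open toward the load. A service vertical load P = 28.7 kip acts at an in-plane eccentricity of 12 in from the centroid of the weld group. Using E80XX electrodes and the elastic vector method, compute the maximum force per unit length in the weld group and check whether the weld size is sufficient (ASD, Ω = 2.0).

f_max ≈ 6.61 kip/in; adequate

E80XX → F_EXX = 80 ksi.
Total weld length L_w = 22 in. Treat welds as unit-width lines.
Centroid: x̄ = 2×7×3.5 / 22 = 2.227 in from the vertical weld.
Polar moment about centroid: J = I_x + I_y = [8³/12 + 2×7×4²] + [8×2.227² + 2(7³/12 + 7×1.273²)] = 386.2 in³.
Direct shear f_v = P/L_w = 28.7 / 22 = 1.305 kip/in (vertical).
Torsion M = P·e = 28.7 × 12 = 344.4 kip·in.
Critical point at (x, y) = (4.773, 4) from centroid. f_tx = M·y/J = 3.567 kip/in; f_ty = M·x/J = 4.256 kip/in.
Resultant f_max = √[f_tx² + (f_v + f_ty)²] = √[3.567² + (1.305 + 4.256)²] = 6.607 kip/in.
Capacity per unit length: r_n/Ω = (1/2.0) × 0.6 × 80 × (0.707 × 0.625) = 10.6 kip/in.
6.607 ≤ 10.6 → adequate.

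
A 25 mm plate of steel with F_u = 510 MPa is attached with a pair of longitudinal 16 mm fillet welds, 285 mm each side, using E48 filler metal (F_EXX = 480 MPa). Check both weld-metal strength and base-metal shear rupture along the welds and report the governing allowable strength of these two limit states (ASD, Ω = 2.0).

t_e = 0.707 × 16 = 11.31 mm; L = 570 mm.
Weld metal: R_n/Ω = (1/2.0) × 0.6 × 480 × 11.31 × 570 × 10⁻³ = 928.5 kN.
Base metal (shear rupture): R_n/Ω = (1/2.0) × 0.6 × 510 × 25 × 570 × 10⁻³ = 2180 kN.
Governing: weld metal.

R_n/Ω ≈ 928 kN (weld metal governs)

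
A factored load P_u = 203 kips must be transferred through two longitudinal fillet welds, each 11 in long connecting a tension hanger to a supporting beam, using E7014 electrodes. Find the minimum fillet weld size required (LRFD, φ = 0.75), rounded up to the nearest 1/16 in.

E70XX → F_EXX = 70 ksi.
Total weld length L = 22 in.
Required throat t_e = P_u / (φ × 0.6 F_EXX × L) = 203 / (0.75 × 0.6 × 70 × 22) = 0.2929 in.
Required leg w = t_e / 0.707 = 0.4143 in → use 7/16 in.

w = 7/16 in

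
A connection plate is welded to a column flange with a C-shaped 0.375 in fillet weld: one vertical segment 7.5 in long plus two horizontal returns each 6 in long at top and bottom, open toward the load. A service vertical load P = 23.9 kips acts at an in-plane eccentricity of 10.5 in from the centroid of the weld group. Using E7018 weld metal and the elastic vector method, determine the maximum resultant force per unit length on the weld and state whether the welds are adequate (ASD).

E70XX → F_EXX = 70 ksi.
Total weld length L_w = 19.5 in. Treat welds as unit-width lines.
Centroid: x̄ = 2×6×3 / 19.5 = 1.846 in from the vertical weld.
Polar moment about centroid: J = I_x + I_y = [7.5³/12 + 2×6×3.75²] + [7.5×1.846² + 2(6³/12 + 6×1.154²)] = 281.4 in³.
Direct shear f_v = P/L_w = 23.9 / 19.5 = 1.226 kip/in (vertical).
Torsion M = P·e = 23.9 × 10.5 = 250.95 kip·in.
Critical point at (x, y) = (4.154, 3.75) from centroid. f_tx = M·y/J = 3.344 kip/in; f_ty = M·x/J = 3.704 kip/in.
Resultant f_max = √[f_tx² + (f_v + f_ty)²] = √[3.344² + (1.226 + 3.704)²] = 5.956 kip/in.
Capacity per unit length: r_n/Ω = (1/2.0) × 0.6 × 70 × (0.707 × 0.375) = 5.568 kip/in.
5.956 > 5.568 → NOT adequate.

f_max ≈ 5.96 kip/in; NOT adequate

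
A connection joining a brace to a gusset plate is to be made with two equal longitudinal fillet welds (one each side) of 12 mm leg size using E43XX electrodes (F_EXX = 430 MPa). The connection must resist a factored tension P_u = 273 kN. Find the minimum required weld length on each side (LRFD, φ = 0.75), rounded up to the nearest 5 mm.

Throat t_e = 0.707 × 12 = 8.484 mm.
φr_n = 0.75 × 0.6 × 430 × 8.484 × 10⁻³ = 1.642 kN/mm.
L_req = P_u / φr_n = 273 / 1.642 = 166.3 mm total.
Per side: 166.3 / 2 = 83.15 mm.
Round up → use L = 85 mm on each side.

L = 85 mm on each side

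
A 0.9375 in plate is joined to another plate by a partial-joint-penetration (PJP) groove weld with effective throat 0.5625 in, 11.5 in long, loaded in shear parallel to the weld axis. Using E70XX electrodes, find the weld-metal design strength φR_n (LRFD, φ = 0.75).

φR_n ≈ 204 kips

E70XX → F_EXX = 70 ksi.
Effective throat (given) t_e = 0.5625 in.
A_we = 0.5625 × 11.5 = 6.469 in².
F_nw = 0.6 F_EXX = 42 ksi.
φR_n = 0.75 × 42 × 6.469 = 203.8 kips.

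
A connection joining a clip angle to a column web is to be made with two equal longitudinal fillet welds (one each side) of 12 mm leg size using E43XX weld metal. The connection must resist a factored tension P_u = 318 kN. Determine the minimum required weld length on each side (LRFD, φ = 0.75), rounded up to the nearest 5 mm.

E43XX → F_EXX = 430 MPa.
Throat t_e = 0.707 × 12 = 8.484 mm.
φr_n = 0.75 × 0.6 × 430 × 8.484 × 10⁻³ = 1.642 kN/mm.
L_req = P_u / φr_n = 318 / 1.642 = 193.7 mm total.
Per side: 193.7 / 2 = 96.85 mm.
Round up → use L = 100 mm on each side.

L = 100 mm on each side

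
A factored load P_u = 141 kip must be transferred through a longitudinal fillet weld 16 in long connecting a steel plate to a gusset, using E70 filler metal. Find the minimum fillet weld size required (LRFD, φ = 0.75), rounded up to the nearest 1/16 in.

E70XX → F_EXX = 70 ksi.
Total weld length L = 16 in.
Required throat t_e = P_u / (φ × 0.6 F_EXX × L) = 141 / (0.75 × 0.6 × 70 × 16) = 0.2798 in.
Required leg w = t_e / 0.707 = 0.3957 in → use 7/16 in.

w = 7/16 in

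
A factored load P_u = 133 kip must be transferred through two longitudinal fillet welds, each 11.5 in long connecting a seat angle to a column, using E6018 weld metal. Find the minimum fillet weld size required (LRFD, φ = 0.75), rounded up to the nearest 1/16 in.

E60XX → F_EXX = 60 ksi.
Total weld length L = 23 in.
Required throat t_e = P_u / (φ × 0.6 F_EXX × L) = 133 / (0.75 × 0.6 × 60 × 23) = 0.2142 in.
Required leg w = t_e / 0.707 = 0.3029 in → use 5/16 in.

w = 5/16 in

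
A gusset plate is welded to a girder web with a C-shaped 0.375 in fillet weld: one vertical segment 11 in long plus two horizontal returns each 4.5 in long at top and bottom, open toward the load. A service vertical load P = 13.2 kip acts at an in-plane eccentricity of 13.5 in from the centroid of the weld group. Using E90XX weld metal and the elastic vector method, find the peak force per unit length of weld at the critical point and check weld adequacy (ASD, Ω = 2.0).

f_max ≈ 3.14 kip/in; adequate

E90XX → F_EXX = 90 ksi.
Total weld length L_w = 20 in. Treat welds as unit-width lines.
Centroid: x̄ = 2×4.5×2.25 / 20 = 1.012 in from the vertical weld.
Polar moment about centroid: J = I_x + I_y = [11³/12 + 2×4.5×5.5²] + [11×1.012² + 2(4.5³/12 + 4.5×1.238²)] = 423.4 in³.
Direct shear f_v = P/L_w = 13.2 / 20 = 0.66 kip/in (vertical).
Torsion M = P·e = 13.2 × 13.5 = 178.2 kip·in.
Critical point at (x, y) = (3.487, 5.5) from centroid. f_tx = M·y/J = 2.315 kip/in; f_ty = M·x/J = 1.468 kip/in.
Resultant f_max = √[f_tx² + (f_v + f_ty)²] = √[2.315² + (0.66 + 1.468)²] = 3.144 kip/in.
Capacity per unit length: r_n/Ω = (1/2.0) × 0.6 × 90 × (0.707 × 0.375) = 7.158 kip/in.
3.144 ≤ 7.158 → adequate.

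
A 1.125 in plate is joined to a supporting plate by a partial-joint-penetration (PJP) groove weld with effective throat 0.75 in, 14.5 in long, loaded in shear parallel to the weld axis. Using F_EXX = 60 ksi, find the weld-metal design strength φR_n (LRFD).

Effective throat (given) t_e = 0.75 in.
A_we = 0.75 × 14.5 = 10.88 in².
F_nw = 0.6 F_EXX = 36 ksi.
φR_n = 0.75 × 36 × 10.88 = 293.6 kip.

φR_n ≈ 294 kip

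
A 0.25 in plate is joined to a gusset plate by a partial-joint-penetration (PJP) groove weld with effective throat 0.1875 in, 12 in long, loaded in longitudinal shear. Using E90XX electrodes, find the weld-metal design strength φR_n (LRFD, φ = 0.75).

φR_n ≈ 91.1 kip

E90XX → F_EXX = 90 ksi.
Effective throat (given) t_e = 0.1875 in.
A_we = 0.1875 × 12 = 2.25 in².
F_nw = 0.6 F_EXX = 54 ksi.
φR_n = 0.75 × 54 × 2.25 = 91.12 kip.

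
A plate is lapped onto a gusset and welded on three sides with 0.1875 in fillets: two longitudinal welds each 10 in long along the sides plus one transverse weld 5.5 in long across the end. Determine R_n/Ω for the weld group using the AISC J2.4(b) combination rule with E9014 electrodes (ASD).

R_n/Ω ≈ 91.3 kip

E90XX → F_EXX = 90 ksi.
t_e = 0.707 × 0.1875 = 0.1326 in.
R_nwl = 0.6 × 90 × 0.1326 × 20 = 143.2 kip (longitudinal, 2 welds).
R_nwt = 0.6 × 90 × 0.1326 × 5.5 = 39.37 kip (transverse, base value).
(i) R_nwl + R_nwt = 182.5 kip; (ii) 0.85 R_nwl + 1.5 R_nwt = 180.7 kip.
R_n = max = 182.5 kip [governs: (i)]; R_n/Ω = 91.27 kip.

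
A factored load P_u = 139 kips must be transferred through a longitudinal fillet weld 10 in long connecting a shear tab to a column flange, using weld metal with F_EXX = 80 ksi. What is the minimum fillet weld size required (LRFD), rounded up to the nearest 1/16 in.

w = 9/16 in

Total weld length L = 10 in.
Required throat t_e = P_u / (φ × 0.6 F_EXX × L) = 139 / (0.75 × 0.6 × 80 × 10) = 0.3861 in.
Required leg w = t_e / 0.707 = 0.5461 in → use 9/16 in.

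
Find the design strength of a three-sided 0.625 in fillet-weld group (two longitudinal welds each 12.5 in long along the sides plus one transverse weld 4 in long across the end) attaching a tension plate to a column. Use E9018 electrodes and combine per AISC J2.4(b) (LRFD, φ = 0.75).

φR_n ≈ 519 kip

E90XX → F_EXX = 90 ksi.
t_e = 0.707 × 0.625 = 0.4419 in.
R_nwl = 0.6 × 90 × 0.4419 × 25 = 596.5 kip (longitudinal, 2 welds).
R_nwt = 0.6 × 90 × 0.4419 × 4 = 95.44 kip (transverse, base value).
(i) R_nwl + R_nwt = 692 kip; (ii) 0.85 R_nwl + 1.5 R_nwt = 650.2 kip.
R_n = max = 692 kip [governs: (i)]; φR_n = 519 kip.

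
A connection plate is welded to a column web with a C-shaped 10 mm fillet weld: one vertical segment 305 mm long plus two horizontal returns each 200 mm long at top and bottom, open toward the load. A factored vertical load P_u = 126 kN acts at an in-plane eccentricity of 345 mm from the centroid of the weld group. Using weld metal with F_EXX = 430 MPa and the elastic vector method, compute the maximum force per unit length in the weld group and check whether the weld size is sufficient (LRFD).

f_max ≈ 751 N/mm; adequate

Total weld length L_w = 705 mm. Treat welds as unit-width lines.
Centroid: x̄ = 2×200×100 / 705 = 56.74 mm from the vertical weld.
Polar moment about centroid: J = I_x + I_y = [305³/12 + 2×200×152.5²] + [305×56.74² + 2(200³/12 + 200×43.26²)] = 14730000 mm³.
Direct shear f_v = P/L_w = 126×10³ / 705 = 178.7 N/mm (vertical).
Torsion M = P·e = 126×10³ × 345 = 43470000 N·mm.
Critical point at (x, y) = (143.3, 152.5) from centroid. f_tx = M·y/J = 450 N/mm; f_ty = M·x/J = 422.8 N/mm.
Resultant f_max = √[f_tx² + (f_v + f_ty)²] = √[450² + (178.7 + 422.8)²] = 751.2 N/mm.
Capacity per unit length: φr_n = 0.75 × 0.6 × 430 × (0.707 × 10) = 1368 N/mm.
751.2 ≤ 1368 → adequate.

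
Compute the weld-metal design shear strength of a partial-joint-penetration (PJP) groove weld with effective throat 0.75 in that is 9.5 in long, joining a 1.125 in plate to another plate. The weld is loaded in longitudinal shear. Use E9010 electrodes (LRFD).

E90XX → F_EXX = 90 ksi.
Effective throat (given) t_e = 0.75 in.
A_we = 0.75 × 9.5 = 7.125 in².
F_nw = 0.6 F_EXX = 54 ksi.
φR_n = 0.75 × 54 × 7.125 = 288.6 kips.

φR_n ≈ 289 kips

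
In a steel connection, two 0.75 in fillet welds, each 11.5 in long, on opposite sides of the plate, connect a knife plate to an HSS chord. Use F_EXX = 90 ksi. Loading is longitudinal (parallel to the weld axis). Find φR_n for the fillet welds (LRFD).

Effective throat t_e = 0.707 × 0.75 = 0.5302 in.
Total length L = 23 in; A_we = 0.5302 × 23 = 12.2 in².
F_nw = 0.6 F_EXX = 0.6 × 90 = 54 ksi.
φR_n = 0.75 × 54 × 12.2 = 493.9 kip.

φR_n ≈ 494 kip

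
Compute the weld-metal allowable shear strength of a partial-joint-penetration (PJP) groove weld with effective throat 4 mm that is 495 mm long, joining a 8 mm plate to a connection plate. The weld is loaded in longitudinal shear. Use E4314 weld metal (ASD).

E43XX → F_EXX = 430 MPa.
Effective throat (given) t_e = 4 mm.
A_we = 4 × 495 = 1980 mm².
F_nw = 0.6 F_EXX = 258 MPa.
R_n/Ω = (258 × 1980) / 2.0 × 10⁻³ = 255.4 kN.

R_n/Ω ≈ 255 kN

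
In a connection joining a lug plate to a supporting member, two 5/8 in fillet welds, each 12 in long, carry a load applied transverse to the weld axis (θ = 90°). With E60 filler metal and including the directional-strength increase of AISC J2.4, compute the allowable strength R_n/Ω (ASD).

R_n/Ω ≈ 286 kips

E60XX → F_EXX = 60 ksi.
t_e = 0.707 × 0.625 = 0.4419 in; A_we = 0.4419 × 24 = 10.6 in².
Directional factor: 1.0 + 0.5 sin^1.5(90°) = 1.5.
F_nw = 0.6 × 60 × 1.5 = 54 ksi.
R_n/Ω = (54 × 10.6) / 2.0 = 286.3 kips.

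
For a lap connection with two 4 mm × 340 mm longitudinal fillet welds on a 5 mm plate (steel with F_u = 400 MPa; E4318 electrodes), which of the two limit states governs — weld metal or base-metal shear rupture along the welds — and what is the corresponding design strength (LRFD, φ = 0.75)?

φR_n ≈ 372 kN (weld metal governs)

E43XX → F_EXX = 430 MPa.
t_e = 0.707 × 4 = 2.828 mm; L = 680 mm.
Weld metal: φR_n = 0.75 × 0.6 × 430 × 2.828 × 680 × 10⁻³ = 372.1 kN.
Base metal (shear rupture): φR_n = 0.75 × 0.6 × 400 × 5 × 680 × 10⁻³ = 612 kN.
Governing: weld metal.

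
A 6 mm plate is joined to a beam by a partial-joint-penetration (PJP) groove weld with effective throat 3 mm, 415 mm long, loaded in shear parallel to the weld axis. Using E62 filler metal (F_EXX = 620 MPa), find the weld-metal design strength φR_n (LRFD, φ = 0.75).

φR_n ≈ 347 kN

Effective throat (given) t_e = 3 mm.
A_we = 3 × 415 = 1245 mm².
F_nw = 0.6 F_EXX = 372 MPa.
φR_n = 0.75 × 372 × 1245 × 10⁻³ = 347.4 kN.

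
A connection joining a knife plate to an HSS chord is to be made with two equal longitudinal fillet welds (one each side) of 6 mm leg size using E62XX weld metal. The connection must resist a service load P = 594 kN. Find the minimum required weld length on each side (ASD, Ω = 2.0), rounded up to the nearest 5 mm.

L = 380 mm on each side

E62XX → F_EXX = 620 MPa.
Throat t_e = 0.707 × 6 = 4.242 mm.
r_n/Ω = (0.6 × 620 × 4.242) / 2.0 = 789 N/mm = 0.789 kN/mm.
L_req = P / (r_n/Ω) = 594 / 0.789 = 752.8 mm total.
Per side: 752.8 / 2 = 376.4 mm.
Round up → use L = 380 mm on each side.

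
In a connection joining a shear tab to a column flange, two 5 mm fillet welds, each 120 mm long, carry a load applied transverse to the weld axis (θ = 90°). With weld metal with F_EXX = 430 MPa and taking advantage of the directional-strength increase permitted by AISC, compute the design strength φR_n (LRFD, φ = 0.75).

φR_n ≈ 246 kN

t_e = 0.707 × 5 = 3.535 mm; A_we = 3.535 × 240 = 848.4 mm².
Directional factor: 1.0 + 0.5 sin^1.5(90°) = 1.5.
F_nw = 0.6 × 430 × 1.5 = 387 MPa.
φR_n = 0.75 × 387 × 848.4 × 10⁻³ = 246.2 kN.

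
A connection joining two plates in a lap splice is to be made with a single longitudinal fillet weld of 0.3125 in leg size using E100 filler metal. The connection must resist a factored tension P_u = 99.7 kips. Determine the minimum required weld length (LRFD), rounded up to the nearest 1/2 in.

L = 10.5 in

E100XX → F_EXX = 100 ksi.
Throat t_e = 0.707 × 0.3125 = 0.2209 in.
φr_n = 0.75 × 0.6 × 100 × 0.2209 = 9.942 kips/in.
L_req = P_u / φr_n = 99.7 / 9.942 = 10.03 in total.
Round up → use L = 10.5 in.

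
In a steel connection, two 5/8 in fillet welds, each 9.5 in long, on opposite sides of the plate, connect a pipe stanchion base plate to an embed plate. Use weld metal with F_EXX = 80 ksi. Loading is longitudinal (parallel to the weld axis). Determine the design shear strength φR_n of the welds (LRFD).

φR_n ≈ 302 kips

Effective throat t_e = 0.707 × 0.625 = 0.4419 in.
Total length L = 19 in; A_we = 0.4419 × 19 = 8.396 in².
F_nw = 0.6 F_EXX = 0.6 × 80 = 48 ksi.
φR_n = 0.75 × 48 × 8.396 = 302.2 kips.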